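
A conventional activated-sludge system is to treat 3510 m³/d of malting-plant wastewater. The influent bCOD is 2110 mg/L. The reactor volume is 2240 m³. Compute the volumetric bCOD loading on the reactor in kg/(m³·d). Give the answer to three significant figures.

Volumetric loading L_v = Q·S₀ / V = 3510 × 2110 g/m³ / 2240 m³ = 3306 g/(m³·d) = 3.306 kg bCOD/(m³·d).

L_v ≈ 3.31 kg bCOD/(m³·d)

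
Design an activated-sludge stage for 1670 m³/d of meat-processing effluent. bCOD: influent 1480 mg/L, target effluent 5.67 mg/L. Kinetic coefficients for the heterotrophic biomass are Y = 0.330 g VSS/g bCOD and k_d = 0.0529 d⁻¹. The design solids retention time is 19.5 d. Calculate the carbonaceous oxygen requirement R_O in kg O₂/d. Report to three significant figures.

Y_obs = Y / (1 + k_d θ_c) = 0.330 / (1 + 0.0529 × 19.5) = 0.330 / 2.032 = 0.1624.
Substrate removed = Q·(S₀ − S) = 1670 m³/d × (1480 − 5.67) g/m³ = 2.46×10^6 g/d = 2462 kg/d.
Biomass synthesised: P_X = Y_obs × 2462 = 399.9 kg VSS/d.
R_O = Q·(S₀ − S) − 1.42·P_X = 2462 − 1.42 × 399.9 = 1894 kg O₂/d.

R_O ≈ 1890 kg O₂/d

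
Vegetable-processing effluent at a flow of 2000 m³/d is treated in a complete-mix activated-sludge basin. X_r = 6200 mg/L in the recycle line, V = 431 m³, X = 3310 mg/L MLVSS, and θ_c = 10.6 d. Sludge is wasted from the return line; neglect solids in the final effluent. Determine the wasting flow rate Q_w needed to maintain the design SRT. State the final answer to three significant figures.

Q_w ≈ 21.7 m³/d

θ_c = V·X/(Q_w·X_r) when wasting from the recycle, so Q_w = V·X/(θ_c·X_r) = 431.0 × 3310 / (10.6 × 6200) = 21.71 m³/d.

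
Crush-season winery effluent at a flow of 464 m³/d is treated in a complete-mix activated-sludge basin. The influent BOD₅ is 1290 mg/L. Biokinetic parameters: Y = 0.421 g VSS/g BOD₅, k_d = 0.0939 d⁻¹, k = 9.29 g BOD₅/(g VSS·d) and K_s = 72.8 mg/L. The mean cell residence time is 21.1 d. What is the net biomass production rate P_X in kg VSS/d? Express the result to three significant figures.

P_X ≈ 84.3 kg VSS/d

From the Monod/SRT balance for a CMAS, S = K_s·(1+k_d θ_c)/[θ_c·(Y k − k_d) − 1] = 72.8 × (1 + 0.0939 × 21.1) / [21.1 × (0.421 × 9.29 − 0.0939) − 1] = 217.0 / 79.54 = 2.729 mg/L.
The observed yield is Y_obs = Y/(1 + k_d·θ_c) = 0.421 / (1 + 0.0939 × 21.1) = 0.421 / 2.981 = 0.1412 g VSS per g BOD₅ removed.
Substrate removed = Q·(S₀ − S) = 464 m³/d × (1290 − 2.73) g/m³ = 5.97×10^5 g/d = 597.3 kg/d.
Net biomass production P_X = Y_obs × Q·(S₀ − S) = 0.1412 × 597.3 = 84.35 kg VSS/d.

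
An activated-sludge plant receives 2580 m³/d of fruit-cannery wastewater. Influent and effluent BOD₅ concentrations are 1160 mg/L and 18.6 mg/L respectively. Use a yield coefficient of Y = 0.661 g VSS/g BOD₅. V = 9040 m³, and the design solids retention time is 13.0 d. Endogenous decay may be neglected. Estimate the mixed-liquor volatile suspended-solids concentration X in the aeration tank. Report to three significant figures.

X = Y·Q·ΔS·θ_c / V = 0.661 × 2580 × (1160 − 18.6) × 13.0 / 9040 = 2799 mg/L.

X ≈ 2800 mg/L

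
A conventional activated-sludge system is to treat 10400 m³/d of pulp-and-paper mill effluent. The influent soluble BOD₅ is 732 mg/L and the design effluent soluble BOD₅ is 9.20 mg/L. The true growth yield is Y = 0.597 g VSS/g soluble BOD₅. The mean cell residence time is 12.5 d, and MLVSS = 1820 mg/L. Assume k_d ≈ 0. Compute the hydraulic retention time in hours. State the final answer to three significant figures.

τ ≈ 71.1 h

With k_d = 0 the design equation reduces to V = Y Q (S₀−S) θ_c / X = 0.597 × 10400 × (732 − 9.20) × 12.5 / 1820 = 30822 m³.
Hydraulic retention time τ = V/Q = 30822 / 10400 = 2.964 d = 71.13 h.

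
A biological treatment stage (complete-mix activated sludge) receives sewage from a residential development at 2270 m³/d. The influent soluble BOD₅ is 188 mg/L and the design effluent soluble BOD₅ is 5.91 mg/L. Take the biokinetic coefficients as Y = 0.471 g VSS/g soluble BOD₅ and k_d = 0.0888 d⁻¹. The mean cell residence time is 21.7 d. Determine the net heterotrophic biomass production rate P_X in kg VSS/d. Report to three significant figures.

P_X ≈ 66.5 kg VSS/d

Y_obs = Y / (1 + k_d θ_c) = 0.471 / (1 + 0.0888 × 21.7) = 0.471 / 2.927 = 0.1609.
Mass of soluble BOD₅ removed per day: Q(S₀ − S) = 2270 × 182.1 g/m³ = 413.3 kg/d.
Net biomass production P_X = Y_obs × Q·(S₀ − S) = 0.1609 × 413.3 = 66.51 kg VSS/d.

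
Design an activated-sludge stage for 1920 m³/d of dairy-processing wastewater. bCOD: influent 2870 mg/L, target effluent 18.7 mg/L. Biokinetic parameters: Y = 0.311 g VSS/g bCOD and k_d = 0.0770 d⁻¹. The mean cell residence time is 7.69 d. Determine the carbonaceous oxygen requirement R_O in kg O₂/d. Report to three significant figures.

Correct the yield for decay: Y_obs = Y/(1 + k_d θ_c) = 0.311 / (1 + 0.0770 × 7.69) = 0.311 / 1.592 = 0.1953.
Q·(S₀ − S) = 1920 × (2870 − 18.7) × 10⁻³ = 5474 kg/d removed.
P_X = Y_obs·Q·(S₀ − S) = 0.1953 × 5474 = 1069 kg VSS/d.
R_O = Q·(S₀ − S) − 1.42·P_X = 5474 − 1.42 × 1069 = 3956 kg O₂/d.

R_O ≈ 3960 kg O₂/d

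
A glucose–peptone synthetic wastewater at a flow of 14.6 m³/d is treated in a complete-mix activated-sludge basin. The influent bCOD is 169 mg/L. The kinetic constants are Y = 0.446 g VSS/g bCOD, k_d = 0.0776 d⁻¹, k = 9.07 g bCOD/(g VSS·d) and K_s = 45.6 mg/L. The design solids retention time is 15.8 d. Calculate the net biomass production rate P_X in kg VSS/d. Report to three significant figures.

For a completely mixed reactor with recycle the Lawrence–McCarty relation gives S = K_s·(1 + k_d·θ_c) / [θ_c·(Y·k − k_d) − 1] = 45.6 × (1 + 0.0776 × 15.8) / [15.8 × (0.446 × 9.07 − 0.0776) − 1] = 101.5 / 61.69 = 1.646 mg/L.
The observed yield is Y_obs = Y/(1 + k_d·θ_c) = 0.446 / (1 + 0.0776 × 15.8) = 0.446 / 2.226 = 0.2004 g VSS per g bCOD removed.
ΔS = 169 − 1.65 = 167.3 mg/L, so the substrate removal rate is 14.6 × 167.3/1000 = 2.443 kg bCOD/d.
Net biomass production P_X = Y_obs × Q·(S₀ − S) = 0.2004 × 2.443 = 0.4895 kg VSS/d.

P_X ≈ 0.490 kg VSS/d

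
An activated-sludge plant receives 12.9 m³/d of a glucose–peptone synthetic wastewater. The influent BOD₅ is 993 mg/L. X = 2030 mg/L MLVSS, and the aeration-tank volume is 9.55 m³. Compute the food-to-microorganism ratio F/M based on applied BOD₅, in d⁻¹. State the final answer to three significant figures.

F/M = Q·S₀ / (V·X) = 12.9 × 993 / (9.550 × 2030) = 0.6608 g BOD₅·(g VSS·d)⁻¹.

F/M ≈ 0.661 d⁻¹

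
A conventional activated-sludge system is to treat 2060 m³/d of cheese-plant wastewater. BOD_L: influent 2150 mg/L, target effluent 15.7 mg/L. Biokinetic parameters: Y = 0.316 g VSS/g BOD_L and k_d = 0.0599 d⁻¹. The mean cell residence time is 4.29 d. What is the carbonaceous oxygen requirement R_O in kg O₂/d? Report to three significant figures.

The observed yield is Y_obs = Y/(1 + k_d·θ_c) = 0.316 / (1 + 0.0599 × 4.29) = 0.316 / 1.257 = 0.2514 g VSS per g BOD_L removed.
Q·(S₀ − S) = 2060 × (2150 − 15.7) × 10⁻³ = 4397 kg/d removed.
Net sludge production P_X = 0.2514 × 4397 = 1105 kg VSS/d.
R_O = Q·(S₀ − S) − 1.42·P_X = 4397 − 1.42 × 1105 = 2827 kg O₂/d.

R_O ≈ 2830 kg O₂/d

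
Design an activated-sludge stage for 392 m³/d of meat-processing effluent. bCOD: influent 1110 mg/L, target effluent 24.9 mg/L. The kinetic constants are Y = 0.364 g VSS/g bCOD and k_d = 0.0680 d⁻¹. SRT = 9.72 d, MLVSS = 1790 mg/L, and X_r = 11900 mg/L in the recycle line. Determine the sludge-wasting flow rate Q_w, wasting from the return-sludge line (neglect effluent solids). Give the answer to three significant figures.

Q_w ≈ 7.83 m³/d

Rearranging the biomass balance for a CMAS with decay, V = Y·Q·ΔS·θ_c / [X·(1+k_d θ_c)] = 0.364 × 392 × (1110 − 24.9) × 9.72 / [1790 × (1 + 0.0680 × 9.72)] = 1.5×10^6 / 2973 = 506.2 m³.
θ_c = V·X/(Q_w·X_r) when wasting from the recycle, so Q_w = V·X/(θ_c·X_r) = 506.2 × 1790 / (9.72 × 11900) = 7.833 m³/d.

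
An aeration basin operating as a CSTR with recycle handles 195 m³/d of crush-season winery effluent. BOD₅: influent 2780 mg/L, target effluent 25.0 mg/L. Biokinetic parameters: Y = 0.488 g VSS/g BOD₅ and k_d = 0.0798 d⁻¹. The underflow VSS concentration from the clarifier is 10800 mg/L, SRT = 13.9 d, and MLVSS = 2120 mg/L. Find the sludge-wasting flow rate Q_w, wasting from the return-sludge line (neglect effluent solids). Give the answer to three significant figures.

Steady-state biomass mass balance: V·X·(1 + k_d·θ_c) = Y·Q·(S₀ − S)·θ_c, so V = 0.488 × 195 × (2780 − 25.0) × 13.9 / [2120 × (1 + 0.0798 × 13.9)] = 3.64×10^6 / 4472 = 815.0 m³.
Q_w = (V·X)/(θ_c X_r) = 815.0 × 2120 / (13.9 × 10800) = 11.51 m³/d.

Q_w ≈ 11.5 m³/d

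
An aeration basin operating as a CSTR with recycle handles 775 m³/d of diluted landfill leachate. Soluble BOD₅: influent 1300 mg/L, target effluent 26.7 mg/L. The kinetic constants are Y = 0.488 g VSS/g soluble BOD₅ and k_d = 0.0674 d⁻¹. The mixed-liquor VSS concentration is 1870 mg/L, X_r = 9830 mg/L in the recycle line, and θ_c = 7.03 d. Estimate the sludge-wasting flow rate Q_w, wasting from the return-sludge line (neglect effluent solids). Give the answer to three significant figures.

Q_w ≈ 33.2 m³/d

Steady-state biomass mass balance: V·X·(1 + k_d·θ_c) = Y·Q·(S₀ − S)·θ_c, so V = 0.488 × 775 × (1300 − 26.7) × 7.03 / [1870 × (1 + 0.0674 × 7.03)] = 3.39×10^6 / 2756 = 1228 m³.
Q_w = (V·X)/(θ_c X_r) = 1228 × 1870 / (7.03 × 9830) = 33.24 m³/d.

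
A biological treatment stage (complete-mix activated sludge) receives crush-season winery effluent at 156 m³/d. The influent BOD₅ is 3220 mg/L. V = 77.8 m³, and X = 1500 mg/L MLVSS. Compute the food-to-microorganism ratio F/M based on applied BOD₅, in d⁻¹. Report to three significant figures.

F/M ≈ 4.30 d⁻¹

Food-to-microorganism ratio F/M = Q S₀ / (V X) = 156 × 3220 / (77.80 × 1500) = 4.304 d⁻¹.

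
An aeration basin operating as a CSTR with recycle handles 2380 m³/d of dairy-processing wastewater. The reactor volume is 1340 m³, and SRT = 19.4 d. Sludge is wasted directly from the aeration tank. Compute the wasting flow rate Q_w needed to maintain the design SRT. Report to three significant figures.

Q_w ≈ 69.1 m³/d

With mixed-liquor wasting, θ_c = V/Q_w, so Q_w = V/θ_c = 1340/19.4 = 69.07 m³/d.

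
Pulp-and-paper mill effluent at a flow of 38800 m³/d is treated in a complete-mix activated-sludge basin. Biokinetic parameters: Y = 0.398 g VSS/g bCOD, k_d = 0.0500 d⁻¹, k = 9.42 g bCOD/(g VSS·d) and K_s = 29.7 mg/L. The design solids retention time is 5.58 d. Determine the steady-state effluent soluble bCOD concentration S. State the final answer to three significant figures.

S ≈ 1.93 mg/L

For a completely mixed reactor with recycle the Lawrence–McCarty relation gives S = K_s·(1 + k_d·θ_c) / [θ_c·(Y·k − k_d) − 1] = 29.7 × (1 + 0.0500 × 5.58) / [5.58 × (0.398 × 9.42 − 0.0500) − 1] = 37.99 / 19.64 = 1.934 mg/L.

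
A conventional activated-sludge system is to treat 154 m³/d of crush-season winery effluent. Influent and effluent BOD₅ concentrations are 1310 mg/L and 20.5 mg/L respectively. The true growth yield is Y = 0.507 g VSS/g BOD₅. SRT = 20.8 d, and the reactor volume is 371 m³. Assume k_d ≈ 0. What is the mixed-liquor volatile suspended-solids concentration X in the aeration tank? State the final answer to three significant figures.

X ≈ 5640 mg/L

From V·X = Y·Q·(S₀ − S)·θ_c (decay neglected): X = 0.507 × 154 × (1310 − 20.5) × 20.8 / 371 = 5645 mg/L.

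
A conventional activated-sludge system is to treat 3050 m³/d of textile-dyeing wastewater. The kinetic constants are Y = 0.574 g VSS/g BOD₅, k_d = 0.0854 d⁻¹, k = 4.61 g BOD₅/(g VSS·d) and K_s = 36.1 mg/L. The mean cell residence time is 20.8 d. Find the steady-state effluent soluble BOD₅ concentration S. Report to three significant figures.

S ≈ 1.92 mg/L

Effluent substrate depends only on kinetics and SRT: S = K_s(1 + k_d θ_c) / [θ_c(Yk − k_d) − 1] = 36.1 × (1 + 0.0854 × 20.8) / [20.8 × (0.574 × 4.61 − 0.0854) − 1] = 100.2 / 52.26 = 1.918 mg/L.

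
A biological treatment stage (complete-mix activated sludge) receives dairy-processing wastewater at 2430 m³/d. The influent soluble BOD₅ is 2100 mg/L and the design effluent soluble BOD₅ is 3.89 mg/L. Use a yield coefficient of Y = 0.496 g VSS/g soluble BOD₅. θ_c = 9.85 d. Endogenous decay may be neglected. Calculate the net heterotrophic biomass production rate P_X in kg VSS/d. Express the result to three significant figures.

P_X ≈ 2530 kg VSS/d

With endogenous decay neglected, the observed yield equals the true yield: Y_obs = Y = 0.496 g VSS/g soluble BOD₅.
Q·(S₀ − S) = 2430 × (2100 − 3.89) × 10⁻³ = 5094 kg/d removed.
P_X = Y_obs · Q(S₀ − S) = 0.4960 × 5094 = 2526 kg VSS/d.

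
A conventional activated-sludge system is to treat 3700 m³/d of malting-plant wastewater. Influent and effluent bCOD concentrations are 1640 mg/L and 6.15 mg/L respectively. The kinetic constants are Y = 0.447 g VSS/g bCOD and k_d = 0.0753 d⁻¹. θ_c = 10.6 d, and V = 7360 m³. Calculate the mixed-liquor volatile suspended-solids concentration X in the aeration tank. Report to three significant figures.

X ≈ 2160 mg/L

X = Y·Q·ΔS·θ_c / [V·(1 + k_d θ_c)] = 0.447 × 3700 × (1640 − 6.15) × 10.6 / [7360 × (1 + 0.0753 × 10.6)] = 2164 mg/L.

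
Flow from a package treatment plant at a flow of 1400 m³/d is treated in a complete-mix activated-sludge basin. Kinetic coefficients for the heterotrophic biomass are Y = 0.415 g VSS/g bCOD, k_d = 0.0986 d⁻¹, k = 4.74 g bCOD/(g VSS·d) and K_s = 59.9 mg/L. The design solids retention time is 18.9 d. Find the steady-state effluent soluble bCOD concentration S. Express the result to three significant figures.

S ≈ 5.00 mg/L

Effluent substrate depends only on kinetics and SRT: S = K_s(1 + k_d θ_c) / [θ_c(Yk − k_d) − 1] = 59.9 × (1 + 0.0986 × 18.9) / [18.9 × (0.415 × 4.74 − 0.0986) − 1] = 171.5 / 34.31 = 4.999 mg/L.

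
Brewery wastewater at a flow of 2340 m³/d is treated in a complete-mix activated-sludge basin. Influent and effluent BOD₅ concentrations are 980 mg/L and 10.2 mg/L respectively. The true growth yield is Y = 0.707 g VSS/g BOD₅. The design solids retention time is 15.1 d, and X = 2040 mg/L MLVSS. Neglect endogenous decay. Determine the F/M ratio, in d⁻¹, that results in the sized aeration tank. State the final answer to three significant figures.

Biomass mass balance (decay neglected): V·X = Y·Q·(S₀ − S)·θ_c, so V = 0.707 × 2340 × (980 − 10.2) × 15.1 / 2040 = 11876 m³.
F/M = Q·S₀ / (V·X) = 2340 × 980 / (11876 × 2040) = 0.09466 g BOD₅·(g VSS·d)⁻¹.

F/M ≈ 0.0947 d⁻¹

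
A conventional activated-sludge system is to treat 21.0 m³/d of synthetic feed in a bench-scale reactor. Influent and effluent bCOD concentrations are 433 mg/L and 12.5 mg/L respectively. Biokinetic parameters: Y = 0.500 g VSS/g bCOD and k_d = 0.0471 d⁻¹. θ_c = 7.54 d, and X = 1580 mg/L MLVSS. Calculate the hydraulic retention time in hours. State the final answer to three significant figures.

Steady-state biomass mass balance: V·X·(1 + k_d·θ_c) = Y·Q·(S₀ − S)·θ_c, so V = 0.500 × 21.0 × (433 − 12.5) × 7.54 / [1580 × (1 + 0.0471 × 7.54)] = 3.33×10^4 / 2141 = 15.55 m³.
τ = V/Q = 15.55/21.0 = 0.7404 d, or 17.77 h.

τ ≈ 17.8 h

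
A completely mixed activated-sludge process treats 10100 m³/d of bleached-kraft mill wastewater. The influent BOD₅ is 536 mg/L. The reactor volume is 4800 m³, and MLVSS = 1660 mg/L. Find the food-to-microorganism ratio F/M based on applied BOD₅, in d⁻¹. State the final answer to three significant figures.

F/M ≈ 0.679 d⁻¹

F/M = applied load / biomass = Q·S₀/(V·X) = 10100 × 536 / (4800 × 1660) = 0.6794 d⁻¹.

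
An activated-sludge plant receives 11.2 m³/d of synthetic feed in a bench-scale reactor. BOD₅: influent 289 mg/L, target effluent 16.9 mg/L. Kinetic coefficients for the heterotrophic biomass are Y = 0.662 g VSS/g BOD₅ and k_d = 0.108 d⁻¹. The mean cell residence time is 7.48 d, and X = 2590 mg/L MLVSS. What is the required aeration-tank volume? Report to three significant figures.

Steady-state biomass mass balance: V·X·(1 + k_d·θ_c) = Y·Q·(S₀ − S)·θ_c, so V = 0.662 × 11.2 × (289 − 16.9) × 7.48 / [2590 × (1 + 0.108 × 7.48)] = 1.51×10^4 / 4682 = 3.223 m³.

V ≈ 3.22 m³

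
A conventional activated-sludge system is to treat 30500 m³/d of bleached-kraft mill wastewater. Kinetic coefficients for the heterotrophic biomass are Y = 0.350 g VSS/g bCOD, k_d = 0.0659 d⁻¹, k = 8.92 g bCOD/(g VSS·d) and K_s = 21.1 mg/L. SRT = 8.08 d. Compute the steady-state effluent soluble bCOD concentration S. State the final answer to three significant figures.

S ≈ 1.36 mg/L

Effluent substrate depends only on kinetics and SRT: S = K_s(1 + k_d θ_c) / [θ_c(Yk − k_d) − 1] = 21.1 × (1 + 0.0659 × 8.08) / [8.08 × (0.350 × 8.92 − 0.0659) − 1] = 32.34 / 23.69 = 1.365 mg/L.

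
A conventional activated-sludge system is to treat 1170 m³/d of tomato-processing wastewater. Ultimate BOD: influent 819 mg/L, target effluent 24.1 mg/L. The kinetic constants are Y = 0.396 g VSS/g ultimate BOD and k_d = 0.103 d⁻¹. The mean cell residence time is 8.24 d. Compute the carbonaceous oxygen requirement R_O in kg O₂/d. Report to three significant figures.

R_O ≈ 647 kg O₂/d

Correct the yield for decay: Y_obs = Y/(1 + k_d θ_c) = 0.396 / (1 + 0.103 × 8.24) = 0.396 / 1.849 = 0.2142.
Mass of ultimate BOD removed per day: Q(S₀ − S) = 1170 × 794.9 g/m³ = 930.0 kg/d.
P_X = Y_obs·Q·(S₀ − S) = 0.2142 × 930.0 = 199.2 kg VSS/d.
R_O = Q·ΔS − 1.42 P_X = 930.0 − 282.9 = 647.1 kg O₂/d.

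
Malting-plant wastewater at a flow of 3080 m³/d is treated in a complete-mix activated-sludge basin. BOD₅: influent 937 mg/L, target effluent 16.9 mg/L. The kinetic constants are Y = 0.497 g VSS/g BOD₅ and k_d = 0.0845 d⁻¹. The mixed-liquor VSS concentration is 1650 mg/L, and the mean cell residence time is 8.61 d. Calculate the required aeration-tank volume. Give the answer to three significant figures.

V ≈ 4250 m³

Steady-state biomass mass balance: V·X·(1 + k_d·θ_c) = Y·Q·(S₀ − S)·θ_c, so V = 0.497 × 3080 × (937 − 16.9) × 8.61 / [1650 × (1 + 0.0845 × 8.61)] = 1.21×10^7 / 2850 = 4254 m³.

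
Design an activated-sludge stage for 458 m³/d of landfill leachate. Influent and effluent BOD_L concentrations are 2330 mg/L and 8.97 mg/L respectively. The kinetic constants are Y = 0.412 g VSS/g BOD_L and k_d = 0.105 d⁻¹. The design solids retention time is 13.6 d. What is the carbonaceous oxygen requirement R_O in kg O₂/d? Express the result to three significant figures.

Y_obs = Y / (1 + k_d θ_c) = 0.412 / (1 + 0.105 × 13.6) = 0.412 / 2.428 = 0.1697.
Q·(S₀ − S) = 458 × (2330 − 8.97) × 10⁻³ = 1063 kg/d removed.
Biomass synthesised: P_X = Y_obs × 1063 = 180.4 kg VSS/d.
Carbonaceous O₂ demand = substrate oxidised − cell-mass equivalent = 1063 − 1.42 × 180.4 = 806.9 kg O₂/d.

R_O ≈ 807 kg O₂/d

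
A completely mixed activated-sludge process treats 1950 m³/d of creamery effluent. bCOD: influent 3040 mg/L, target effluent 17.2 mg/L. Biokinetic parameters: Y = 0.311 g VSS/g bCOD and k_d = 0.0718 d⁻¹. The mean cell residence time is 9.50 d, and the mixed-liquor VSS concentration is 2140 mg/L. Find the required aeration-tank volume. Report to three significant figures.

Rearranging the biomass balance for a CMAS with decay, V = Y·Q·ΔS·θ_c / [X·(1+k_d θ_c)] = 0.311 × 1950 × (3040 − 17.2) × 9.50 / [2140 × (1 + 0.0718 × 9.50)] = 1.74×10^7 / 3600 = 4838 m³.

V ≈ 4840 m³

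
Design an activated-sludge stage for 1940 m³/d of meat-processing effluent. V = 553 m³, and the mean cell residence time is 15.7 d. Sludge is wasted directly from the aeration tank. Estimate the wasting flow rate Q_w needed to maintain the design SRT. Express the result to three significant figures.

Q_w ≈ 35.2 m³/d

Wasting from the aeration tank: Q_w = V / θ_c = 553.0 / 15.7 = 35.22 m³/d.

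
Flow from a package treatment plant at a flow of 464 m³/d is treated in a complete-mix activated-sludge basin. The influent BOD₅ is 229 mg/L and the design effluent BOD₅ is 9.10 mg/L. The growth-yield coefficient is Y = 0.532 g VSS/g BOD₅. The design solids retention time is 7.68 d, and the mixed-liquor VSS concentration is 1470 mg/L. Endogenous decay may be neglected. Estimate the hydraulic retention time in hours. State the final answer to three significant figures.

Biomass mass balance (decay neglected): V·X = Y·Q·(S₀ − S)·θ_c, so V = 0.532 × 464 × (229 − 9.10) × 7.68 / 1470 = 283.6 m³.
τ = V/Q = 283.6/464 = 0.6112 d, or 14.67 h.

τ ≈ 14.7 h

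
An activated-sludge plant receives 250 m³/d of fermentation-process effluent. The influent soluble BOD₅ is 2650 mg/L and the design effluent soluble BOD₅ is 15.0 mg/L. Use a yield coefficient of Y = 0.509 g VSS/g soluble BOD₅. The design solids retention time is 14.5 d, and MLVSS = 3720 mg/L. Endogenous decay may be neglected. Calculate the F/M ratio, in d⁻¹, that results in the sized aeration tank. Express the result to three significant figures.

V·X = Y·Q·ΔS·θ_c gives V = 0.509 × 250 × (2650 − 15.0) × 14.5 / 3720 = 1307 m³.
F/M = Q·S₀ / (V·X) = 250 × 2650 / (1307 × 3720) = 0.1363 g soluble BOD₅·(g VSS·d)⁻¹.

F/M ≈ 0.136 d⁻¹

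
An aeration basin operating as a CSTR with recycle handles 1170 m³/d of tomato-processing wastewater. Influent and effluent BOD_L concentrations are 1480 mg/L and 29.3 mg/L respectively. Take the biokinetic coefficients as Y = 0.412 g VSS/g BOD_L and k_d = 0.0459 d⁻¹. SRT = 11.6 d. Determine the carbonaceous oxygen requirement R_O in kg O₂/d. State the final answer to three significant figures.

R_O ≈ 1050 kg O₂/d

The observed yield is Y_obs = Y/(1 + k_d·θ_c) = 0.412 / (1 + 0.0459 × 11.6) = 0.412 / 1.532 = 0.2689 g VSS per g BOD_L removed.
Mass of BOD_L removed per day: Q(S₀ − S) = 1170 × 1451 g/m³ = 1697 kg/d.
Net sludge production P_X = 0.2689 × 1697 = 456.3 kg VSS/d.
R_O = Q·(S₀ − S) − 1.42·P_X = 1697 − 1.42 × 456.3 = 1049 kg O₂/d.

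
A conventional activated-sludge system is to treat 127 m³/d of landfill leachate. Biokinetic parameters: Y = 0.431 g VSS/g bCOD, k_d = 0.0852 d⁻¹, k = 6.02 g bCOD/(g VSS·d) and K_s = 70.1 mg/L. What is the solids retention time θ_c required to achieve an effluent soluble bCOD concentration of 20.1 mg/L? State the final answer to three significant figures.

θ_c ≈ 2.03 d

At the target effluent, Y k S/(K_s+S) = 0.431×6.02×20.1/90.20 = 0.5782 d⁻¹.
1/θ_c = 0.5782 − 0.0852 = 0.4930 d⁻¹, so θ_c = 2.028 d.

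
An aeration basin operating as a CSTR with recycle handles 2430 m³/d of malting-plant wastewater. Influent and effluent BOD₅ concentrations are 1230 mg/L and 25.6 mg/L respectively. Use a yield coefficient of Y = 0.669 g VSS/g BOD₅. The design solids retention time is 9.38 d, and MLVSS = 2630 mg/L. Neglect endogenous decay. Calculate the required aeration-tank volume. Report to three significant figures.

V ≈ 6980 m³

V·X = Y·Q·ΔS·θ_c gives V = 0.669 × 2430 × (1230 − 25.6) × 9.38 / 2630 = 6983 m³.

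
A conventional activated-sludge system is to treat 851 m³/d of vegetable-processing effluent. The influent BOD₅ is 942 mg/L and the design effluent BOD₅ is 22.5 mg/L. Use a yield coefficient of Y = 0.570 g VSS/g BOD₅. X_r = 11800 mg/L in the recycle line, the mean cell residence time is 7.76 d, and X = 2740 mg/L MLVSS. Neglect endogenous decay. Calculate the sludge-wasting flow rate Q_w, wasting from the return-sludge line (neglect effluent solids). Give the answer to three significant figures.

Q_w ≈ 37.8 m³/d

V·X = Y·Q·ΔS·θ_c gives V = 0.570 × 851 × (942 − 22.5) × 7.76 / 2740 = 1263 m³.
θ_c = V·X/(Q_w·X_r) when wasting from the recycle, so Q_w = V·X/(θ_c·X_r) = 1263 × 2740 / (7.76 × 11800) = 37.80 m³/d.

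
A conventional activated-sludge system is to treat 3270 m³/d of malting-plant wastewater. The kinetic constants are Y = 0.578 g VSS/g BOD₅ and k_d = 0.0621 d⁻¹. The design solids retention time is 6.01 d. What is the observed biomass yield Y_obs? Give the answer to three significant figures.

Y_obs ≈ 0.421 g VSS/g BOD₅

Correct the yield for decay: Y_obs = Y/(1 + k_d θ_c) = 0.578 / (1 + 0.0621 × 6.01) = 0.578 / 1.373 = 0.4209.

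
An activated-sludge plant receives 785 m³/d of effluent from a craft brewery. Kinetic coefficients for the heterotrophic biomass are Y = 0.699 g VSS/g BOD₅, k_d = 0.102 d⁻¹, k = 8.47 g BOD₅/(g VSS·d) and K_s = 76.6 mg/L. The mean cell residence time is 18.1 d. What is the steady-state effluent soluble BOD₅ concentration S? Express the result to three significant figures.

From the Monod/SRT balance for a CMAS, S = K_s·(1+k_d θ_c)/[θ_c·(Y k − k_d) − 1] = 76.6 × (1 + 0.102 × 18.1) / [18.1 × (0.699 × 8.47 − 0.102) − 1] = 218.0 / 104.3 = 2.090 mg/L.

S ≈ 2.09 mg/L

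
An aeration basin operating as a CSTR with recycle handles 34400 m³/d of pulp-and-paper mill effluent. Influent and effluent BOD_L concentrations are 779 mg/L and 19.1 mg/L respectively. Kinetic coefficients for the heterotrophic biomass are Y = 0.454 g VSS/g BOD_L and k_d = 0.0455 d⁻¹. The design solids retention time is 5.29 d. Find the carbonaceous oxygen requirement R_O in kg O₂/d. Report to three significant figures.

R_O ≈ 12600 kg O₂/d

Observed yield with endogenous decay: Y_obs = Y / (1 + k_d·θ_c) = 0.454 / (1 + 0.0455 × 5.29) = 0.454 / 1.241 = 0.3659 g VSS/g BOD_L.
Q·(S₀ − S) = 34400 × (779 − 19.1) × 10⁻³ = 26141 kg/d removed.
Net sludge production P_X = 0.3659 × 26141 = 9565 kg VSS/d.
Carbonaceous O₂ demand = substrate oxidised − cell-mass equivalent = 26141 − 1.42 × 9565 = 12558 kg O₂/d.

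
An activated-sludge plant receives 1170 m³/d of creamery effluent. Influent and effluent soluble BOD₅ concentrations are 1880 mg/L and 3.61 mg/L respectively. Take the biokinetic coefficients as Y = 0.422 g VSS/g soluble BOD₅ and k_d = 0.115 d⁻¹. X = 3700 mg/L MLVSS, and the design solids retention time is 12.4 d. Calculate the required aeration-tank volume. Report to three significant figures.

From the SRT design equation V = Y Q (S₀−S) θ_c / [X (1 + k_d θ_c)] = 0.422 × 1170 × (1880 − 3.61) × 12.4 / [3700 × (1 + 0.115 × 12.4)] = 1.15×10^7 / 8976 = 1280 m³.

V ≈ 1280 m³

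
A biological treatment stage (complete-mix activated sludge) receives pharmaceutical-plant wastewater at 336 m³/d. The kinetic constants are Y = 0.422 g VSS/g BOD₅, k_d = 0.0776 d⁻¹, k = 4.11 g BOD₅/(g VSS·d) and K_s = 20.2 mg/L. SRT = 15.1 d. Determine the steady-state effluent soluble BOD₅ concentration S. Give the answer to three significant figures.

S ≈ 1.83 mg/L

For a completely mixed reactor with recycle the Lawrence–McCarty relation gives S = K_s·(1 + k_d·θ_c) / [θ_c·(Y·k − k_d) − 1] = 20.2 × (1 + 0.0776 × 15.1) / [15.1 × (0.422 × 4.11 − 0.0776) − 1] = 43.87 / 24.02 = 1.827 mg/L.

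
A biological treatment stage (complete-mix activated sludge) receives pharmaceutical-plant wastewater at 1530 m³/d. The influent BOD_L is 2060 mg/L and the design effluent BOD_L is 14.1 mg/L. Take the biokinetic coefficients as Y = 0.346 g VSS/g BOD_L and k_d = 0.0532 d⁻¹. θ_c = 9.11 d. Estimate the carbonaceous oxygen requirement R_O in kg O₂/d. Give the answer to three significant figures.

The observed yield is Y_obs = Y/(1 + k_d·θ_c) = 0.346 / (1 + 0.0532 × 9.11) = 0.346 / 1.485 = 0.2331 g VSS per g BOD_L removed.
Substrate removed = Q·(S₀ − S) = 1530 m³/d × (2060 − 14.1) g/m³ = 3.13×10^6 g/d = 3130 kg/d.
P_X = Y_obs·Q·(S₀ − S) = 0.2331 × 3130 = 729.5 kg VSS/d.
R_O = Q·(S₀ − S) − 1.42·P_X = 3130 − 1.42 × 729.5 = 2094 kg O₂/d.

R_O ≈ 2090 kg O₂/d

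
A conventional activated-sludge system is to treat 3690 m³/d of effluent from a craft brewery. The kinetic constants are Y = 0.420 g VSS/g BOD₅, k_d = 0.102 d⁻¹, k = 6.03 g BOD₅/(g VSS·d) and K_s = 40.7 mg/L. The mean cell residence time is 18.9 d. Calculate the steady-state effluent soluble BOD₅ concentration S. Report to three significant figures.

Effluent substrate depends only on kinetics and SRT: S = K_s(1 + k_d θ_c) / [θ_c(Yk − k_d) − 1] = 40.7 × (1 + 0.102 × 18.9) / [18.9 × (0.420 × 6.03 − 0.102) − 1] = 119.2 / 44.94 = 2.652 mg/L.

S ≈ 2.65 mg/L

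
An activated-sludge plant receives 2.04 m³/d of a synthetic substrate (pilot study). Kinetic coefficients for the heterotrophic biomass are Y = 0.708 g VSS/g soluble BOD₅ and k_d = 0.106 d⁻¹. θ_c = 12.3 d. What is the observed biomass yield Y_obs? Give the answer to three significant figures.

Y_obs ≈ 0.307 g VSS/g soluble BOD₅

The observed yield is Y_obs = Y/(1 + k_d·θ_c) = 0.708 / (1 + 0.106 × 12.3) = 0.708 / 2.304 = 0.3073 g VSS per g soluble BOD₅ removed.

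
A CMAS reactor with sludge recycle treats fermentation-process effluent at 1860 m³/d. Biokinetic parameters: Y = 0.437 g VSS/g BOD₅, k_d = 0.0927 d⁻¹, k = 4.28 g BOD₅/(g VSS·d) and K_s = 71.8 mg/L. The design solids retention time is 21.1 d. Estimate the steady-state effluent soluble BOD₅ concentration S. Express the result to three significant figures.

S ≈ 5.81 mg/L

From the Monod/SRT balance for a CMAS, S = K_s·(1+k_d θ_c)/[θ_c·(Y k − k_d) − 1] = 71.8 × (1 + 0.0927 × 21.1) / [21.1 × (0.437 × 4.28 − 0.0927) − 1] = 212.2 / 36.51 = 5.813 mg/L.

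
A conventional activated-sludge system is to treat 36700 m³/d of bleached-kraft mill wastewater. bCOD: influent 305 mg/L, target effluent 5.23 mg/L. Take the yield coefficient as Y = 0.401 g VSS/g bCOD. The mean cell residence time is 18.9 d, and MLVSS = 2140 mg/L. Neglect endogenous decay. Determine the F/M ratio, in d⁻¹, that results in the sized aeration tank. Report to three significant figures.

F/M ≈ 0.134 d⁻¹

V·X = Y·Q·ΔS·θ_c gives V = 0.401 × 36700 × (305 − 5.23) × 18.9 / 2140 = 38962 m³.
F/M = applied load / biomass = Q·S₀/(V·X) = 36700 × 305 / (38962 × 2140) = 0.1342 d⁻¹.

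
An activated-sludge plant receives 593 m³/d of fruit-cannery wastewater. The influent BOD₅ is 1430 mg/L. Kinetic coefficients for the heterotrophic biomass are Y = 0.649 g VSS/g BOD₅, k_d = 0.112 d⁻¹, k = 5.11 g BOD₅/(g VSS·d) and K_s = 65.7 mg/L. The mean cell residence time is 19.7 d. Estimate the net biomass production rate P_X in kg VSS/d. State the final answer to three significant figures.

Effluent substrate depends only on kinetics and SRT: S = K_s(1 + k_d θ_c) / [θ_c(Yk − k_d) − 1] = 65.7 × (1 + 0.112 × 19.7) / [19.7 × (0.649 × 5.11 − 0.112) − 1] = 210.7 / 62.13 = 3.391 mg/L.
Y_obs = Y / (1 + k_d θ_c) = 0.649 / (1 + 0.112 × 19.7) = 0.649 / 3.206 = 0.2024.
Substrate removed = Q·(S₀ − S) = 593 m³/d × (1430 − 3.39) g/m³ = 8.46×10^5 g/d = 846.0 kg/d.
P_X = Y_obs · Q(S₀ − S) = 0.2024 × 846.0 = 171.2 kg VSS/d.

P_X ≈ 171 kg VSS/d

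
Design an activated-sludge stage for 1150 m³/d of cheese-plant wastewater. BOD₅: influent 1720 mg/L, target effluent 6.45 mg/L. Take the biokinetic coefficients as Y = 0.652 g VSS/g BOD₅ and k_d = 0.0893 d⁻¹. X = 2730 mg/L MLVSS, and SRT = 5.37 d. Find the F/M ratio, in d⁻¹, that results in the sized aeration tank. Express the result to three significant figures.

Steady-state biomass mass balance: V·X·(1 + k_d·θ_c) = Y·Q·(S₀ − S)·θ_c, so V = 0.652 × 1150 × (1720 − 6.45) × 5.37 / [2730 × (1 + 0.0893 × 5.37)] = 6.9×10^6 / 4039 = 1708 m³.
Food-to-microorganism ratio F/M = Q S₀ / (V X) = 1150 × 1720 / (1708 × 2730) = 0.4242 d⁻¹.

F/M ≈ 0.424 d⁻¹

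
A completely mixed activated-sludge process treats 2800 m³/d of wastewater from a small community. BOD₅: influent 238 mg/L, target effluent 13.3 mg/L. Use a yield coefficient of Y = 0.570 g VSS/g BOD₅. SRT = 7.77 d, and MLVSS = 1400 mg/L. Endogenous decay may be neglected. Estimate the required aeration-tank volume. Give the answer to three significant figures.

V ≈ 1990 m³

Biomass mass balance (decay neglected): V·X = Y·Q·(S₀ − S)·θ_c, so V = 0.570 × 2800 × (238 − 13.3) × 7.77 / 1400 = 1990 m³.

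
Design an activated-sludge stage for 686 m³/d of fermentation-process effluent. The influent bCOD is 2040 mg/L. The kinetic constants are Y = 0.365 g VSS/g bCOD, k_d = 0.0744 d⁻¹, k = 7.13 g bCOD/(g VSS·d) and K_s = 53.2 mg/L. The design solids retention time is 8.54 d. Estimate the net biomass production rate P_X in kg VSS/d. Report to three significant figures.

Effluent substrate depends only on kinetics and SRT: S = K_s(1 + k_d θ_c) / [θ_c(Yk − k_d) − 1] = 53.2 × (1 + 0.0744 × 8.54) / [8.54 × (0.365 × 7.13 − 0.0744) − 1] = 87.00 / 20.59 = 4.226 mg/L.
Y_obs = Y / (1 + k_d θ_c) = 0.365 / (1 + 0.0744 × 8.54) = 0.365 / 1.635 = 0.2232.
Substrate removed = Q·(S₀ − S) = 686 m³/d × (2040 − 4.23) g/m³ = 1.4×10^6 g/d = 1397 kg/d.
Biomass produced: P_X = Y_obs·Q·ΔS = 0.2232 × 1397 ≈ 311.7 kg VSS/d.

P_X ≈ 312 kg VSS/d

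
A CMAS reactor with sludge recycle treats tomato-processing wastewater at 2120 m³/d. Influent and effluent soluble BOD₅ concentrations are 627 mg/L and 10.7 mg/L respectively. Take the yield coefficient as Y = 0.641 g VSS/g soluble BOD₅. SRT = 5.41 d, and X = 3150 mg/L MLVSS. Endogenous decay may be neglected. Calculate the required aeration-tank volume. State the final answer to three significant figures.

V ≈ 1440 m³

With k_d = 0 the design equation reduces to V = Y Q (S₀−S) θ_c / X = 0.641 × 2120 × (627 − 10.7) × 5.41 / 3150 = 1438 m³.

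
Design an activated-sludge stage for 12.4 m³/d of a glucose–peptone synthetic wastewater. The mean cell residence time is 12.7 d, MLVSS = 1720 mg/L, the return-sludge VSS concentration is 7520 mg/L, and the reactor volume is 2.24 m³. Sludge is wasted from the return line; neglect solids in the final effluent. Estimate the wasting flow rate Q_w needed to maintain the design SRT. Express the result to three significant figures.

θ_c = V·X/(Q_w·X_r) when wasting from the recycle, so Q_w = V·X/(θ_c·X_r) = 2.240 × 1720 / (12.7 × 7520) = 0.04034 m³/d.

Q_w ≈ 0.0403 m³/d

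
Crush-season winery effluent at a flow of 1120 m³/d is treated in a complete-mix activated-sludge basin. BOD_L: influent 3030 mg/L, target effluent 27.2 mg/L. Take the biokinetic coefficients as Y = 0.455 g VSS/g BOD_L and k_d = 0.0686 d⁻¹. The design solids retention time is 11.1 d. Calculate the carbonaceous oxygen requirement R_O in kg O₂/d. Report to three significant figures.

R_O ≈ 2130 kg O₂/d

The observed yield is Y_obs = Y/(1 + k_d·θ_c) = 0.455 / (1 + 0.0686 × 11.1) = 0.455 / 1.761 = 0.2583 g VSS per g BOD_L removed.
Mass of BOD_L removed per day: Q(S₀ − S) = 1120 × 3003 g/m³ = 3363 kg/d.
P_X = Y_obs·Q·(S₀ − S) = 0.2583 × 3363 = 868.7 kg VSS/d.
R_O = Q·ΔS − 1.42 P_X = 3363 − 1234 = 2130 kg O₂/d.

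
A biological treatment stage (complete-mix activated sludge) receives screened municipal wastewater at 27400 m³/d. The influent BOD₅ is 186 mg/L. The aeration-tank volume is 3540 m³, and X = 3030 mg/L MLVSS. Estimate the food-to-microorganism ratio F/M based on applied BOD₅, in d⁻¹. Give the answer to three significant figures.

F/M ≈ 0.475 d⁻¹

F/M = applied load / biomass = Q·S₀/(V·X) = 27400 × 186 / (3540 × 3030) = 0.4751 d⁻¹.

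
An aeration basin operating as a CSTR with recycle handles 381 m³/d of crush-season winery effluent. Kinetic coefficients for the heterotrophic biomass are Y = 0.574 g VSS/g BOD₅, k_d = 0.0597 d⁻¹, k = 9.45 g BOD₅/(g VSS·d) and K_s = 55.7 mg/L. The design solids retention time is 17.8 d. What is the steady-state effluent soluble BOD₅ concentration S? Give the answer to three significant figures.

For a completely mixed reactor with recycle the Lawrence–McCarty relation gives S = K_s·(1 + k_d·θ_c) / [θ_c·(Y·k − k_d) − 1] = 55.7 × (1 + 0.0597 × 17.8) / [17.8 × (0.574 × 9.45 − 0.0597) − 1] = 114.9 / 94.49 = 1.216 mg/L.

S ≈ 1.22 mg/L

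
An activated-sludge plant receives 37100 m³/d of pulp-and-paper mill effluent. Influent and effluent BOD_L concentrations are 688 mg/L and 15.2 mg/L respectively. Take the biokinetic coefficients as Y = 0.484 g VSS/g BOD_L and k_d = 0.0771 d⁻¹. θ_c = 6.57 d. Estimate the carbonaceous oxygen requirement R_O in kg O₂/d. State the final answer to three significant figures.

Y_obs = Y / (1 + k_d θ_c) = 0.484 / (1 + 0.0771 × 6.57) = 0.484 / 1.507 = 0.3213.
Mass of BOD_L removed per day: Q(S₀ − S) = 37100 × 672.8 g/m³ = 24961 kg/d.
Biomass synthesised: P_X = Y_obs × 24961 = 8019 kg VSS/d.
R_O = Q·ΔS − 1.42 P_X = 24961 − 11387 = 13574 kg O₂/d.

R_O ≈ 13600 kg O₂/d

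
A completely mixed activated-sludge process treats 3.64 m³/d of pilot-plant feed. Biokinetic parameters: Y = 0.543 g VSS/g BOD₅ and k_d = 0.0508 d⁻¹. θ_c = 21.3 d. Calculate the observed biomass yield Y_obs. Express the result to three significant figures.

Y_obs = Y / (1 + k_d θ_c) = 0.543 / (1 + 0.0508 × 21.3) = 0.543 / 2.082 = 0.2608.

Y_obs ≈ 0.261 g VSS/g BOD₅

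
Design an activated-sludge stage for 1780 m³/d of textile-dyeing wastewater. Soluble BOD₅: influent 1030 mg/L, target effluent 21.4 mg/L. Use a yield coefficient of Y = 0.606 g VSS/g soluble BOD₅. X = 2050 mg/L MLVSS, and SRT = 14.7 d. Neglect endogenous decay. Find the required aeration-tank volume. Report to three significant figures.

Biomass mass balance (decay neglected): V·X = Y·Q·(S₀ − S)·θ_c, so V = 0.606 × 1780 × (1030 − 21.4) × 14.7 / 2050 = 7801 m³.

V ≈ 7800 m³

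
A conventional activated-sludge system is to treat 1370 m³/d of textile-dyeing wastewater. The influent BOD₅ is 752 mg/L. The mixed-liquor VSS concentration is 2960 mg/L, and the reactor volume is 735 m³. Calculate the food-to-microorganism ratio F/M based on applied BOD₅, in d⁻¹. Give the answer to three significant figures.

F/M = applied load / biomass = Q·S₀/(V·X) = 1370 × 752 / (735.0 × 2960) = 0.4735 d⁻¹.

F/M ≈ 0.474 d⁻¹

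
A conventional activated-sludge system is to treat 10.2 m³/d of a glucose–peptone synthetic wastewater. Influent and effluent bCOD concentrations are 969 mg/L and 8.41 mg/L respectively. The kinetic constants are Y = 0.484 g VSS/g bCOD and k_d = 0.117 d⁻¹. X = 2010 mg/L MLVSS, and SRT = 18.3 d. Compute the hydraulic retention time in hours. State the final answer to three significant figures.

From the SRT design equation V = Y Q (S₀−S) θ_c / [X (1 + k_d θ_c)] = 0.484 × 10.2 × (969 − 8.41) × 18.3 / [2010 × (1 + 0.117 × 18.3)] = 8.68×10^4 / 6314 = 13.75 m³.
Hydraulic retention time τ = V/Q = 13.75 / 10.2 = 1.348 d = 32.34 h.

τ ≈ 32.3 h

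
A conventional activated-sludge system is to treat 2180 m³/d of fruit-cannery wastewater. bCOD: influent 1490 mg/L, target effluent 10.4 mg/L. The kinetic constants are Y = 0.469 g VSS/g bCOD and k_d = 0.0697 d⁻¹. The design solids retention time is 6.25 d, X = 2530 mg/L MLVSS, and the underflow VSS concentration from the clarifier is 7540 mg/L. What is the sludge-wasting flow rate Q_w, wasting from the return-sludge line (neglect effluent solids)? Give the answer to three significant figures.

From the SRT design equation V = Y Q (S₀−S) θ_c / [X (1 + k_d θ_c)] = 0.469 × 2180 × (1490 − 10.4) × 6.25 / [2530 × (1 + 0.0697 × 6.25)] = 9.45×10^6 / 3632 = 2603 m³.
Wasting from the return line (neglecting effluent solids): Q_w = V·X / (θ_c·X_r) = 2603 × 2530 / (6.25 × 7540) = 139.8 m³/d.

Q_w ≈ 140 m³/d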